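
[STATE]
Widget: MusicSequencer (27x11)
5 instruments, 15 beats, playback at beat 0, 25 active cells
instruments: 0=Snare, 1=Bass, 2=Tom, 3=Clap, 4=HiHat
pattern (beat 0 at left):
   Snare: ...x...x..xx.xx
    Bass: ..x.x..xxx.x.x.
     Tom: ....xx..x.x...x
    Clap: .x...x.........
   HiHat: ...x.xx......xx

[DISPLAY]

      ▼12345678901234      
 Snare···█···█··██·██      
  Bass··█·█··███·█·█·      
   Tom····██··█·█···█      
  Clap·█···█·········      
 HiHat···█·██······██      
                           
                           
                           
                           
                           


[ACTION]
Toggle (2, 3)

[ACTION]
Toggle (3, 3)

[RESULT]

      ▼12345678901234      
 Snare···█···█··██·██      
  Bass··█·█··███·█·█·      
   Tom···███··█·█···█      
  Clap·█·█·█·········      
 HiHat···█·██······██      
                           
                           
                           
                           
                           


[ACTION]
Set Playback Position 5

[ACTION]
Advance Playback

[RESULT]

      012345▼78901234      
 Snare···█···█··██·██      
  Bass··█·█··███·█·█·      
   Tom···███··█·█···█      
  Clap·█·█·█·········      
 HiHat···█·██······██      
                           
                           
                           
                           
                           


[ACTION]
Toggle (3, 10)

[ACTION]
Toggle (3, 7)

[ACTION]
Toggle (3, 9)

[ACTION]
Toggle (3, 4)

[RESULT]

      012345▼78901234      
 Snare···█···█··██·██      
  Bass··█·█··███·█·█·      
   Tom···███··█·█···█      
  Clap·█·███·█·██····      
 HiHat···█·██······██      
                           
                           
                           
                           
                           


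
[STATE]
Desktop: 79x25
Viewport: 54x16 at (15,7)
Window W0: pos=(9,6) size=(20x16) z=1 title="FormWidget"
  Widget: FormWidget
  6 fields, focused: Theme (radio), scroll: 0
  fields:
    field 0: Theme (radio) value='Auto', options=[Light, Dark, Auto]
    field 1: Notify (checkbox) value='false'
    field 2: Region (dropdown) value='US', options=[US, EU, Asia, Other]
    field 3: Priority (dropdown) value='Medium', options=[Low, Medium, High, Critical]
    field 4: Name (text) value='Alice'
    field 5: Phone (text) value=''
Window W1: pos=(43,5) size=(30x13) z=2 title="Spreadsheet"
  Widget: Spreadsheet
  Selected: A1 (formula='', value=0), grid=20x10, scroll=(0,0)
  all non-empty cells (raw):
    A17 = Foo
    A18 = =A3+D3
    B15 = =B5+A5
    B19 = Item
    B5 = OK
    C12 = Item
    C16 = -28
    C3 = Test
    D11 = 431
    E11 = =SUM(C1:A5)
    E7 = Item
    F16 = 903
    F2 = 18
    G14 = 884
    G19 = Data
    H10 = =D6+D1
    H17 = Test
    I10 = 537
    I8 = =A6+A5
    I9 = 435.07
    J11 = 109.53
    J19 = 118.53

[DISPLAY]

Widget       ┃              ┠─────────────────────────
─────────────┨              ┃A1:                      
me:      ( ) ┃              ┃       A       B       C 
ify:     [ ] ┃              ┃-------------------------
ion:     [U▼]┃              ┃  1      [0]       0     
ority:   [M▼]┃              ┃  2        0       0     
e:       [Al]┃              ┃  3        0       0Test 
ne:      [  ]┃              ┃  4        0       0     
             ┃              ┃  5        0OK           
             ┃              ┃  6        0       0     
             ┃              ┗━━━━━━━━━━━━━━━━━━━━━━━━━
             ┃                                        
             ┃                                        
             ┃                                        
━━━━━━━━━━━━━┛                                        
                                                      


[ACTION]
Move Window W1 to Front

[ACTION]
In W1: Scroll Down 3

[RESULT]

Widget       ┃              ┠─────────────────────────
─────────────┨              ┃A1:                      
me:      ( ) ┃              ┃       A       B       C 
ify:     [ ] ┃              ┃-------------------------
ion:     [U▼]┃              ┃  4        0       0     
ority:   [M▼]┃              ┃  5        0OK           
e:       [Al]┃              ┃  6        0       0     
ne:      [  ]┃              ┃  7        0       0     
             ┃              ┃  8        0       0     
             ┃              ┃  9        0       0     
             ┃              ┗━━━━━━━━━━━━━━━━━━━━━━━━━
             ┃                                        
             ┃                                        
             ┃                                        
━━━━━━━━━━━━━┛                                        
                                                      


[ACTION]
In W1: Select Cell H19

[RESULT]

Widget       ┃              ┠─────────────────────────
─────────────┨              ┃H19:                     
me:      ( ) ┃              ┃       A       B       C 
ify:     [ ] ┃              ┃-------------------------
ion:     [U▼]┃              ┃  4        0       0     
ority:   [M▼]┃              ┃  5        0OK           
e:       [Al]┃              ┃  6        0       0     
ne:      [  ]┃              ┃  7        0       0     
             ┃              ┃  8        0       0     
             ┃              ┃  9        0       0     
             ┃              ┗━━━━━━━━━━━━━━━━━━━━━━━━━
             ┃                                        
             ┃                                        
             ┃                                        
━━━━━━━━━━━━━┛                                        
                                                      


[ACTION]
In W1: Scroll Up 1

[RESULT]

Widget       ┃              ┠─────────────────────────
─────────────┨              ┃H19:                     
me:      ( ) ┃              ┃       A       B       C 
ify:     [ ] ┃              ┃-------------------------
ion:     [U▼]┃              ┃  3        0       0Test 
ority:   [M▼]┃              ┃  4        0       0     
e:       [Al]┃              ┃  5        0OK           
ne:      [  ]┃              ┃  6        0       0     
             ┃              ┃  7        0       0     
             ┃              ┃  8        0       0     
             ┃              ┗━━━━━━━━━━━━━━━━━━━━━━━━━
             ┃                                        
             ┃                                        
             ┃                                        
━━━━━━━━━━━━━┛                                        
                                                      


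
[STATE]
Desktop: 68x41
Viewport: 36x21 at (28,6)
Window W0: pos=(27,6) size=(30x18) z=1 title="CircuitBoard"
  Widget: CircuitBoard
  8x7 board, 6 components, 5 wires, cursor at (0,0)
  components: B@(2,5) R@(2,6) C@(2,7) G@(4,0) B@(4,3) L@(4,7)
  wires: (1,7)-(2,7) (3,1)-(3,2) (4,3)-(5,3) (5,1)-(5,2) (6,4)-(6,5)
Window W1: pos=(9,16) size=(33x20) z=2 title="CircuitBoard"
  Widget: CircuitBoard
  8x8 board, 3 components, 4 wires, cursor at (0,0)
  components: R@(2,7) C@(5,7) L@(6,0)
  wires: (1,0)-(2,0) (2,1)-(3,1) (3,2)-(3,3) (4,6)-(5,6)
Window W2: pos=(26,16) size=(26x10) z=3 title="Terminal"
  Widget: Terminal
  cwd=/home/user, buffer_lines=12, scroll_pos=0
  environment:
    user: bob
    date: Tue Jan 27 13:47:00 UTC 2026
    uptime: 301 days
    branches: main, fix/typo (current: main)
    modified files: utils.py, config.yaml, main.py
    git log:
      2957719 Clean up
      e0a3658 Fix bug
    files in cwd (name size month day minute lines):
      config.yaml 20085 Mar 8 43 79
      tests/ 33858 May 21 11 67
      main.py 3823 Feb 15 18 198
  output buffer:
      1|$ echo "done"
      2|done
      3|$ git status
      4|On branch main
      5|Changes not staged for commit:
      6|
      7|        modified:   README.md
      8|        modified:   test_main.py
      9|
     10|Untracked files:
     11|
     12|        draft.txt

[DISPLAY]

━━━━━━━━━━━━━━━━━━━━━━━━━━━━┓       
 CircuitBoard               ┃       
────────────────────────────┨       
   0 1 2 3 4 5 6 7          ┃       
0  [.]                      ┃       
                            ┃       
1                           ┃       
                            ┃       
2                       B   ┃       
                            ┃       
━━━━━━━━━━━━━━━━━━━━━━━┓    ┃       
Terminal               ┃    ┃       
───────────────────────┨    ┃       
 echo "done"           ┃    ┃       
one                    ┃    ┃       
 git status            ┃    ┃       
n branch main          ┃·   ┃       
hanges not staged for c┃━━━━┛       
                       ┃            
━━━━━━━━━━━━━━━━━━━━━━━┛            
             ┃                      


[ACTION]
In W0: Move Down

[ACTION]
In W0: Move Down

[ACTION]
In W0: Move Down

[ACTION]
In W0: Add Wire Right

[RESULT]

━━━━━━━━━━━━━━━━━━━━━━━━━━━━┓       
 CircuitBoard               ┃       
────────────────────────────┨       
   0 1 2 3 4 5 6 7          ┃       
0                           ┃       
                            ┃       
1                           ┃       
                            ┃       
2                       B   ┃       
                            ┃       
━━━━━━━━━━━━━━━━━━━━━━━┓    ┃       
Terminal               ┃    ┃       
───────────────────────┨    ┃       
 echo "done"           ┃    ┃       
one                    ┃    ┃       
 git status            ┃    ┃       
n branch main          ┃·   ┃       
hanges not staged for c┃━━━━┛       
                       ┃            
━━━━━━━━━━━━━━━━━━━━━━━┛            
             ┃                      


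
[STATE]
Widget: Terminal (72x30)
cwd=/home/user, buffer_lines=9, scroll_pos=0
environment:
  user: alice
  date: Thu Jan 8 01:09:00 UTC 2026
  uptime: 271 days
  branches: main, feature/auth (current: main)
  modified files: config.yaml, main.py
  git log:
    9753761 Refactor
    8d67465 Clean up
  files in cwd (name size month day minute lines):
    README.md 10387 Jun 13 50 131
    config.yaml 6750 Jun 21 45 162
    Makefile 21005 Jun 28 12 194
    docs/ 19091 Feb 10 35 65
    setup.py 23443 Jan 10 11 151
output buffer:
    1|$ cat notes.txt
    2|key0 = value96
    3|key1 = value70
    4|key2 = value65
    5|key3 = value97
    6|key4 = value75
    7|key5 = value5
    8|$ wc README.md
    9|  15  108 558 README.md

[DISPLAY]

$ cat notes.txt                                                         
key0 = value96                                                          
key1 = value70                                                          
key2 = value65                                                          
key3 = value97                                                          
key4 = value75                                                          
key5 = value5                                                           
$ wc README.md                                                          
  15  108 558 README.md                                                 
$ █                                                                     
                                                                        
                                                                        
                                                                        
                                                                        
                                                                        
                                                                        
                                                                        
                                                                        
                                                                        
                                                                        
                                                                        
                                                                        
                                                                        
                                                                        
                                                                        
                                                                        
                                                                        
                                                                        
                                                                        
                                                                        


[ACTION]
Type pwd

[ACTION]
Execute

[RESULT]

$ cat notes.txt                                                         
key0 = value96                                                          
key1 = value70                                                          
key2 = value65                                                          
key3 = value97                                                          
key4 = value75                                                          
key5 = value5                                                           
$ wc README.md                                                          
  15  108 558 README.md                                                 
$ pwd                                                                   
/home/user                                                              
$ █                                                                     
                                                                        
                                                                        
                                                                        
                                                                        
                                                                        
                                                                        
                                                                        
                                                                        
                                                                        
                                                                        
                                                                        
                                                                        
                                                                        
                                                                        
                                                                        
                                                                        
                                                                        
                                                                        


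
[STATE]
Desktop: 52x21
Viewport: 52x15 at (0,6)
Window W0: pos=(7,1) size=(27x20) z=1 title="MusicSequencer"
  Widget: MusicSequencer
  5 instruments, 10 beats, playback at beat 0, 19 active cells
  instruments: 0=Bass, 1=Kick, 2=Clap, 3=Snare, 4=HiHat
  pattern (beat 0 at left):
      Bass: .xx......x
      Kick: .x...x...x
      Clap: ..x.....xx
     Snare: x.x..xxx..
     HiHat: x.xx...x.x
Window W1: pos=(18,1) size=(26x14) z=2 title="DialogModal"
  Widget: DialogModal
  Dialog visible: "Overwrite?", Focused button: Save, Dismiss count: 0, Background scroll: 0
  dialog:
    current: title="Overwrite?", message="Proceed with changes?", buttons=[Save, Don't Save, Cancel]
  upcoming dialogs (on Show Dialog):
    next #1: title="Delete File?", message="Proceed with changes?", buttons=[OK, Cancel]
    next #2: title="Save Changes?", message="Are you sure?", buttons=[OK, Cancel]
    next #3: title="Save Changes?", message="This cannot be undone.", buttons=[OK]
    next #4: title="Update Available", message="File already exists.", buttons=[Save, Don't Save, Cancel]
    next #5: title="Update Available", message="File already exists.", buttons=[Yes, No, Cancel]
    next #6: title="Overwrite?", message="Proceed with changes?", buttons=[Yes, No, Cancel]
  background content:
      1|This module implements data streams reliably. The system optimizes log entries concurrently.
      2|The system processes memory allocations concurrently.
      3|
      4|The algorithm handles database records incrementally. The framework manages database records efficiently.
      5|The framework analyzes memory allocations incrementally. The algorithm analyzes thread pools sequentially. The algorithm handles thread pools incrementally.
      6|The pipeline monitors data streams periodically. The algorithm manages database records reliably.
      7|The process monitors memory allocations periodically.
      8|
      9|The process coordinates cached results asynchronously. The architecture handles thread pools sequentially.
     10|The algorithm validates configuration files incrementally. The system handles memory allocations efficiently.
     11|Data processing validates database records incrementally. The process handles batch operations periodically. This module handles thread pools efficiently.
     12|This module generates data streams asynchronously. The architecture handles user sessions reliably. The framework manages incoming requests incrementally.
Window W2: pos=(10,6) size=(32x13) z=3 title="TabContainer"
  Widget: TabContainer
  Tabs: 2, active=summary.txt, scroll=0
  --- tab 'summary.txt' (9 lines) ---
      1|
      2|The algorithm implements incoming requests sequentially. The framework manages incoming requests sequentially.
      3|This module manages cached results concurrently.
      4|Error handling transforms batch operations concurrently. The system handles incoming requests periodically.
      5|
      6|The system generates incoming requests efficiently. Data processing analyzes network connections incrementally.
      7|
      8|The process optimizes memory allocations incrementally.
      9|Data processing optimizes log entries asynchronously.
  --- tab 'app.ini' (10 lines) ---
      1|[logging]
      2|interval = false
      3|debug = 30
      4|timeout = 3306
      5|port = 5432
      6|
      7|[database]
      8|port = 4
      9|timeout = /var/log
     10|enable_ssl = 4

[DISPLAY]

       ┃  ┏━━━━━━━━━━━━━━━━━━━━━━━━━━━━━━┓ ┃        
       ┃  ┃ TabContainer                 ┃a┃        
       ┃ S┠──────────────────────────────┨m┃        
       ┃ H┃[summary.txt]│ app.ini        ┃a┃        
       ┃  ┃──────────────────────────────┃m┃        
       ┃  ┃                              ┃ ┃        
       ┃  ┃The algorithm implements incom┃ ┃        
       ┃  ┃This module manages cached res┃ ┃        
       ┃  ┃Error handling transforms batc┃━┛        
       ┃  ┃                              ┃          
       ┃  ┃The system generates incoming ┃          
       ┃  ┃                              ┃          
       ┃  ┗━━━━━━━━━━━━━━━━━━━━━━━━━━━━━━┛          
       ┃                         ┃                  
       ┗━━━━━━━━━━━━━━━━━━━━━━━━━┛                  


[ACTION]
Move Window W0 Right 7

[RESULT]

          ┏━━━━━━━━━━━━━━━━━━━━━━━━━━━━━━┓ ┃        
          ┃ TabContainer                 ┃a┃        
          ┠──────────────────────────────┨m┃        
          ┃[summary.txt]│ app.ini        ┃a┃        
          ┃──────────────────────────────┃m┃        
          ┃                              ┃ ┃        
          ┃The algorithm implements incom┃ ┃        
          ┃This module manages cached res┃ ┃        
          ┃Error handling transforms batc┃━┛        
          ┃                              ┃          
          ┃The system generates incoming ┃          
          ┃                              ┃          
          ┗━━━━━━━━━━━━━━━━━━━━━━━━━━━━━━┛          
              ┃                         ┃           
              ┗━━━━━━━━━━━━━━━━━━━━━━━━━┛           


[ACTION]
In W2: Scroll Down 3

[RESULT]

          ┏━━━━━━━━━━━━━━━━━━━━━━━━━━━━━━┓ ┃        
          ┃ TabContainer                 ┃a┃        
          ┠──────────────────────────────┨m┃        
          ┃[summary.txt]│ app.ini        ┃a┃        
          ┃──────────────────────────────┃m┃        
          ┃Error handling transforms batc┃ ┃        
          ┃                              ┃ ┃        
          ┃The system generates incoming ┃ ┃        
          ┃                              ┃━┛        
          ┃The process optimizes memory a┃          
          ┃Data processing optimizes log ┃          
          ┃                              ┃          
          ┗━━━━━━━━━━━━━━━━━━━━━━━━━━━━━━┛          
              ┃                         ┃           
              ┗━━━━━━━━━━━━━━━━━━━━━━━━━┛           


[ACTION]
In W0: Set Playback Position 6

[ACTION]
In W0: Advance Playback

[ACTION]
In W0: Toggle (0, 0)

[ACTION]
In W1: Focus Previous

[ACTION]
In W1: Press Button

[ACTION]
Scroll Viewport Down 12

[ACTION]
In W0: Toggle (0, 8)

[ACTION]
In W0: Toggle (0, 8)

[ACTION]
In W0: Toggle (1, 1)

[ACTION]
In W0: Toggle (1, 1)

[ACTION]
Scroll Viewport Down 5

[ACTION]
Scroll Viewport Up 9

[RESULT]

                                                    
              ┏━━━┏━━━━━━━━━━━━━━━━━━━━━━━━┓        
              ┃ Mu┃ DialogModal            ┃        
              ┠───┠────────────────────────┨        
              ┃   ┃This module implements d┃        
              ┃  B┃The system processes mem┃        
          ┏━━━━━━━━━━━━━━━━━━━━━━━━━━━━━━┓ ┃        
          ┃ TabContainer                 ┃a┃        
          ┠──────────────────────────────┨m┃        
          ┃[summary.txt]│ app.ini        ┃a┃        
          ┃──────────────────────────────┃m┃        
          ┃Error handling transforms batc┃ ┃        
          ┃                              ┃ ┃        
          ┃The system generates incoming ┃ ┃        
          ┃                              ┃━┛        


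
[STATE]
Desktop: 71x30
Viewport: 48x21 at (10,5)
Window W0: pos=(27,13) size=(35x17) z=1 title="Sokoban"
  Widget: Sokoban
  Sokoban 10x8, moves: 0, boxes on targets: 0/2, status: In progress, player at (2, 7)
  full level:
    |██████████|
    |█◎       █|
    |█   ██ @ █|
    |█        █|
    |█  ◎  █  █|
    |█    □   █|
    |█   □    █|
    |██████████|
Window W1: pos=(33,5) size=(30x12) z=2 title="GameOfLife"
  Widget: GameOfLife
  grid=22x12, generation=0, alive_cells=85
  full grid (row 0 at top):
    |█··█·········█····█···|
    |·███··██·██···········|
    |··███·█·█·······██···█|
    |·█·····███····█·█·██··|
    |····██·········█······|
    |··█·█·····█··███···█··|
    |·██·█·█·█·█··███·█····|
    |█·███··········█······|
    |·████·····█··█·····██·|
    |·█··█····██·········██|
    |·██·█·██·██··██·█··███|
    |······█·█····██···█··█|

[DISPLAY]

                       ┏━━━━━━━━━━━━━━━━━━━━━━━━
                       ┃ GameOfLife             
                       ┠────────────────────────
                       ┃Gen: 0                  
                       ┃··███·█·█·······██···█  
                       ┃·█·····███····█·█·██··  
                       ┃····██·········█······  
                       ┃··█·█·····█··███···█··  
                 ┏━━━━━┃·██·█·█·█·█··███·█····  
                 ┃ Soko┃█·███··········█······  
                 ┠─────┃·████·····█··█·····██·  
                 ┃█████┗━━━━━━━━━━━━━━━━━━━━━━━━
                 ┃█◎       █                    
                 ┃█   ██ @ █                    
                 ┃█        █                    
                 ┃█  ◎  █  █                    
                 ┃█    □   █                    
                 ┃█   □    █                    
                 ┃██████████                    
                 ┃Moves: 0  0/2                 
                 ┃                              


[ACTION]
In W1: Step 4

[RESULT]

                       ┏━━━━━━━━━━━━━━━━━━━━━━━━
                       ┃ GameOfLife             
                       ┠────────────────────────
                       ┃Gen: 4                  
                       ┃········█··█··········  
                       ┃···········█·····███··  
                       ┃··█··█····█·██········  
                       ┃·█████·····██·········  
                 ┏━━━━━┃█···█·················  
                 ┃ Soko┃█···███···············  
                 ┠─────┃···████·······█····██·  
                 ┃█████┗━━━━━━━━━━━━━━━━━━━━━━━━
                 ┃█◎       █                    
                 ┃█   ██ @ █                    
                 ┃█        █                    
                 ┃█  ◎  █  █                    
                 ┃█    □   █                    
                 ┃█   □    █                    
                 ┃██████████                    
                 ┃Moves: 0  0/2                 
                 ┃                              


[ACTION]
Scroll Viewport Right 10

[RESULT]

             ┏━━━━━━━━━━━━━━━━━━━━━━━━━━━━┓     
             ┃ GameOfLife                 ┃     
             ┠────────────────────────────┨     
             ┃Gen: 4                      ┃     
             ┃········█··█··········      ┃     
             ┃···········█·····███··      ┃     
             ┃··█··█····█·██········      ┃     
             ┃·█████·····██·········      ┃     
       ┏━━━━━┃█···█·················      ┃     
       ┃ Soko┃█···███···············      ┃     
       ┠─────┃···████·······█····██·      ┃     
       ┃█████┗━━━━━━━━━━━━━━━━━━━━━━━━━━━━┛     
       ┃█◎       █                       ┃      
       ┃█   ██ @ █                       ┃      
       ┃█        █                       ┃      
       ┃█  ◎  █  █                       ┃      
       ┃█    □   █                       ┃      
       ┃█   □    █                       ┃      
       ┃██████████                       ┃      
       ┃Moves: 0  0/2                    ┃      
       ┃                                 ┃      


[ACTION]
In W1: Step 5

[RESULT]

             ┏━━━━━━━━━━━━━━━━━━━━━━━━━━━━┓     
             ┃ GameOfLife                 ┃     
             ┠────────────────────────────┨     
             ┃Gen: 9                      ┃     
             ┃········█···██········      ┃     
             ┃···██···█·█·██········      ┃     
             ┃···███················      ┃     
             ┃··█████··███·██·······      ┃     
       ┏━━━━━┃······██··█··█········      ┃     
       ┃ Soko┃·█········██··········      ┃     
       ┠─────┃·██···█·█·██·······██·      ┃     
       ┃█████┗━━━━━━━━━━━━━━━━━━━━━━━━━━━━┛     
       ┃█◎       █                       ┃      
       ┃█   ██ @ █                       ┃      
       ┃█        █                       ┃      
       ┃█  ◎  █  █                       ┃      
       ┃█    □   █                       ┃      
       ┃█   □    █                       ┃      
       ┃██████████                       ┃      
       ┃Moves: 0  0/2                    ┃      
       ┃                                 ┃      


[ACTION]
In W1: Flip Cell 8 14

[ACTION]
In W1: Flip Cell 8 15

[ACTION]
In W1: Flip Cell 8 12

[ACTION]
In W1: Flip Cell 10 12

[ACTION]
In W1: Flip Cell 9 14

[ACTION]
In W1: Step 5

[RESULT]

             ┏━━━━━━━━━━━━━━━━━━━━━━━━━━━━┓     
             ┃ GameOfLife                 ┃     
             ┠────────────────────────────┨     
             ┃Gen: 14                     ┃     
             ┃·········█············      ┃     
             ┃·········███··········      ┃     
             ┃········██··████······      ┃     
             ┃········█·██···█······      ┃     
       ┏━━━━━┃···█·····██·██········      ┃     
       ┃ Soko┃···████·██···█··█·····      ┃     
       ┠─────┃··············██···██·      ┃     
       ┃█████┗━━━━━━━━━━━━━━━━━━━━━━━━━━━━┛     
       ┃█◎       █                       ┃      
       ┃█   ██ @ █                       ┃      
       ┃█        █                       ┃      
       ┃█  ◎  █  █                       ┃      
       ┃█    □   █                       ┃      
       ┃█   □    █                       ┃      
       ┃██████████                       ┃      
       ┃Moves: 0  0/2                    ┃      
       ┃                                 ┃      


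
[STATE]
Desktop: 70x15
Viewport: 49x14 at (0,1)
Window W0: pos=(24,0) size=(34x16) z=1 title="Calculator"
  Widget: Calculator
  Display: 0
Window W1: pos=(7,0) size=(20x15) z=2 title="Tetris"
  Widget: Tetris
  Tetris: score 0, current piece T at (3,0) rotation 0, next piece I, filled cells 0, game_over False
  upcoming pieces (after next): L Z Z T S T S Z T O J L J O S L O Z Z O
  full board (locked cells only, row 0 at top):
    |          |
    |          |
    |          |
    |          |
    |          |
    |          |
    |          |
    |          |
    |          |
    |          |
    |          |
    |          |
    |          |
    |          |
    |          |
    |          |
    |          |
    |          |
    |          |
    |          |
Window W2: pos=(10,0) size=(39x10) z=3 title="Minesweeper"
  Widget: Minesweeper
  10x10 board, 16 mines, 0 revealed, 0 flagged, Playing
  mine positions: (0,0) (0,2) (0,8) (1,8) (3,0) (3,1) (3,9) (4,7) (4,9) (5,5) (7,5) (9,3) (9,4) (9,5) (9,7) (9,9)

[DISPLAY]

       ┃ T┃ Minesweeper                         ┃
       ┠──┠─────────────────────────────────────┨
       ┃  ┃■■■■■■■■■■                           ┃
       ┃  ┃■■■■■■■■■■                           ┃
       ┃  ┃■■■■■■■■■■                           ┃
       ┃  ┃■■■■■■■■■■                           ┃
       ┃  ┃■■■■■■■■■■                           ┃
       ┃  ┃■■■■■■■■■■                           ┃
       ┃  ┗━━━━━━━━━━━━━━━━━━━━━━━━━━━━━━━━━━━━━┛
       ┃                  ┃──┼───┼───┼───┤       
       ┃                  ┃0 │ . │ = │ + │       
       ┃                  ┃──┼───┼───┼───┤       
       ┃                  ┃C │ MC│ MR│ M+│       
       ┗━━━━━━━━━━━━━━━━━━┛──┴───┴───┴───┘       


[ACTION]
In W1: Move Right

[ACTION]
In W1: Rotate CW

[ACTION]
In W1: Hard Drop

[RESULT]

       ┃ T┃ Minesweeper                         ┃
       ┠──┠─────────────────────────────────────┨
       ┃  ┃■■■■■■■■■■                           ┃
       ┃  ┃■■■■■■■■■■                           ┃
       ┃  ┃■■■■■■■■■■                           ┃
       ┃  ┃■■■■■■■■■■                           ┃
       ┃  ┃■■■■■■■■■■                           ┃
       ┃  ┃■■■■■■■■■■                           ┃
       ┃  ┗━━━━━━━━━━━━━━━━━━━━━━━━━━━━━━━━━━━━━┛
       ┃                  ┃──┼───┼───┼───┤       
       ┃    ▒             ┃0 │ . │ = │ + │       
       ┃    ▒▒            ┃──┼───┼───┼───┤       
       ┃    ▒             ┃C │ MC│ MR│ M+│       
       ┗━━━━━━━━━━━━━━━━━━┛──┴───┴───┴───┘       


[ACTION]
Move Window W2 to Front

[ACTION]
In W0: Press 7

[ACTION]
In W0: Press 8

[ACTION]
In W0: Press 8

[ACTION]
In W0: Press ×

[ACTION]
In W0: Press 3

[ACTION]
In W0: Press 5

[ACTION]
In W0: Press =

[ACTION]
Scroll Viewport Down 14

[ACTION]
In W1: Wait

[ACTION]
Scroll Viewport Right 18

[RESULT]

eeper                         ┃        ┃         
──────────────────────────────┨────────┨         
■■■                           ┃   27580┃         
■■■                           ┃        ┃         
■■■                           ┃        ┃         
■■■                           ┃        ┃         
■■■                           ┃        ┃         
■■■                           ┃        ┃         
━━━━━━━━━━━━━━━━━━━━━━━━━━━━━━┛        ┃         
        ┃──┼───┼───┼───┤               ┃         
        ┃0 │ . │ = │ + │               ┃         
        ┃──┼───┼───┼───┤               ┃         
        ┃C │ MC│ MR│ M+│               ┃         
━━━━━━━━┛──┴───┴───┴───┘               ┃         


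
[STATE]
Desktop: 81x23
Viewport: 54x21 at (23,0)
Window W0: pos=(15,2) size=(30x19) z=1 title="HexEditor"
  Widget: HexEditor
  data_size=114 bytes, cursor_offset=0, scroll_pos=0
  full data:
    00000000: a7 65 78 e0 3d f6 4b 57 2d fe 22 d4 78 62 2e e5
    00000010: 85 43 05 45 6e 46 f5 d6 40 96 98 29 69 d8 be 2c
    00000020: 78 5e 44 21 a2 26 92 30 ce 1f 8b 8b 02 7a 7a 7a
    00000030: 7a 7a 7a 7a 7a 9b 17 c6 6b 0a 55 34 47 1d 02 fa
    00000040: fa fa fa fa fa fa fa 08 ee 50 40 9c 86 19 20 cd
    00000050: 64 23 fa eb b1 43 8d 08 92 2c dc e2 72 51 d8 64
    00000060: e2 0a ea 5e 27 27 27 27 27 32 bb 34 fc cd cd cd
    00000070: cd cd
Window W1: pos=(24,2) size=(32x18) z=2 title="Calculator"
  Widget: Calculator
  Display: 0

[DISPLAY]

                                                      
                                                      
━┏━━━━━━━━━━━━━━━━━━━━━━━━━━━━━━┓                     
t┃ Calculator                   ┃                     
─┠──────────────────────────────┨                     
0┃                             0┃                     
0┃┌───┬───┬───┬───┐             ┃                     
0┃│ 7 │ 8 │ 9 │ ÷ │             ┃                     
0┃├───┼───┼───┼───┤             ┃                     
0┃│ 4 │ 5 │ 6 │ × │             ┃                     
0┃├───┼───┼───┼───┤             ┃                     
0┃│ 1 │ 2 │ 3 │ - │             ┃                     
0┃├───┼───┼───┼───┤             ┃                     
 ┃│ 0 │ . │ = │ + │             ┃                     
 ┃├───┼───┼───┼───┤             ┃                     
 ┃│ C │ MC│ MR│ M+│             ┃                     
 ┃└───┴───┴───┴───┘             ┃                     
 ┃                              ┃                     
 ┃                              ┃                     
 ┗━━━━━━━━━━━━━━━━━━━━━━━━━━━━━━┛                     
━━━━━━━━━━━━━━━━━━━━━┛                                


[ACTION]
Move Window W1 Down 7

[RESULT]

                                                      
                                                      
━━━━━━━━━━━━━━━━━━━━━┓                                
tor                  ┃                                
─────────────────────┨                                
0┏━━━━━━━━━━━━━━━━━━━━━━━━━━━━━━┓                     
0┃ Calculator                   ┃                     
0┠──────────────────────────────┨                     
0┃                             0┃                     
0┃┌───┬───┬───┬───┐             ┃                     
0┃│ 7 │ 8 │ 9 │ ÷ │             ┃                     
0┃├───┼───┼───┼───┤             ┃                     
0┃│ 4 │ 5 │ 6 │ × │             ┃                     
 ┃├───┼───┼───┼───┤             ┃                     
 ┃│ 1 │ 2 │ 3 │ - │             ┃                     
 ┃├───┼───┼───┼───┤             ┃                     
 ┃│ 0 │ . │ = │ + │             ┃                     
 ┃├───┼───┼───┼───┤             ┃                     
 ┃│ C │ MC│ MR│ M+│             ┃                     
 ┃└───┴───┴───┴───┘             ┃                     
━┃                              ┃                     


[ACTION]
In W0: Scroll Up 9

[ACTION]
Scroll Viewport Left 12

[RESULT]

                                                      
                                                      
    ┏━━━━━━━━━━━━━━━━━━━━━━━━━━━━┓                    
    ┃ HexEditor                  ┃                    
    ┠────────────────────────────┨                    
    ┃00000000┏━━━━━━━━━━━━━━━━━━━━━━━━━━━━━━┓         
    ┃00000010┃ Calculator                   ┃         
    ┃00000020┠──────────────────────────────┨         
    ┃00000030┃                             0┃         
    ┃00000040┃┌───┬───┬───┬───┐             ┃         
    ┃00000050┃│ 7 │ 8 │ 9 │ ÷ │             ┃         
    ┃00000060┃├───┼───┼───┼───┤             ┃         
    ┃00000070┃│ 4 │ 5 │ 6 │ × │             ┃         
    ┃        ┃├───┼───┼───┼───┤             ┃         
    ┃        ┃│ 1 │ 2 │ 3 │ - │             ┃         
    ┃        ┃├───┼───┼───┼───┤             ┃         
    ┃        ┃│ 0 │ . │ = │ + │             ┃         
    ┃        ┃├───┼───┼───┼───┤             ┃         
    ┃        ┃│ C │ MC│ MR│ M+│             ┃         
    ┃        ┃└───┴───┴───┴───┘             ┃         
    ┗━━━━━━━━┃                              ┃         


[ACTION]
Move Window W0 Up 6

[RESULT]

    ┏━━━━━━━━━━━━━━━━━━━━━━━━━━━━┓                    
    ┃ HexEditor                  ┃                    
    ┠────────────────────────────┨                    
    ┃00000000  A7 65 78 e0 3d f6 ┃                    
    ┃00000010  85 43 05 45 6e 46 ┃                    
    ┃00000020┏━━━━━━━━━━━━━━━━━━━━━━━━━━━━━━┓         
    ┃00000030┃ Calculator                   ┃         
    ┃00000040┠──────────────────────────────┨         
    ┃00000050┃                             0┃         
    ┃00000060┃┌───┬───┬───┬───┐             ┃         
    ┃00000070┃│ 7 │ 8 │ 9 │ ÷ │             ┃         
    ┃        ┃├───┼───┼───┼───┤             ┃         
    ┃        ┃│ 4 │ 5 │ 6 │ × │             ┃         
    ┃        ┃├───┼───┼───┼───┤             ┃         
    ┃        ┃│ 1 │ 2 │ 3 │ - │             ┃         
    ┃        ┃├───┼───┼───┼───┤             ┃         
    ┃        ┃│ 0 │ . │ = │ + │             ┃         
    ┃        ┃├───┼───┼───┼───┤             ┃         
    ┗━━━━━━━━┃│ C │ MC│ MR│ M+│             ┃         
             ┃└───┴───┴───┴───┘             ┃         
             ┃                              ┃         
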